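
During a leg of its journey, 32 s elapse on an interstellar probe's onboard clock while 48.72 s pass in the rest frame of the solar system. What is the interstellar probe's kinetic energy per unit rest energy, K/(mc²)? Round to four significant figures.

The time-dilation ratio gives γ = 48.72/32 = 1.5225.
Since K = (γ−1)mc², K/(mc²) = 1.5225 − 1 = 0.5225.

0.5225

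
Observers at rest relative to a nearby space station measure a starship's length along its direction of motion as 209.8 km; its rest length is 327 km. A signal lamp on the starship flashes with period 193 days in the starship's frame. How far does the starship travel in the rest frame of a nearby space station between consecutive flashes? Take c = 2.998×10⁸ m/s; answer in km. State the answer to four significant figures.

From L = L₀/γ: γ = 327/209.8 = 1.55863.
β = √(1 − 1/γ²) = 0.76705. Lab-frame period = γτ = 1.55863×193 days = 300.82 days. Distance = βc × γτ = 0.76705 × 2.998×10⁸ m/s × 25990848 s = 5.9769×10^15 m = 5.977×10^12 km.

5.977×10^12 km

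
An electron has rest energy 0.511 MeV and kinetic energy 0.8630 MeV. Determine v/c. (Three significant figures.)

K = (γ−1)mc², so γ = 1 + 0.8630/0.511 = 2.6888.
Then v/c = √(1 − γ⁻²) = √(1 − 0.138319) = √0.861681 = 0.928.

0.928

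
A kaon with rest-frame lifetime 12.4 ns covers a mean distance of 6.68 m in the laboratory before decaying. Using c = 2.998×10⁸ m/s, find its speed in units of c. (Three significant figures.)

Lab distance = (lab lifetime)·v = γτ·βc, so βγ = d/(cτ) = 6.680/(2.998×10⁸ × 1.240×10^-8) = 1.7969.
With βγ = 1.7969: γ² = 1 + (βγ)² = 4.22885, and β = (βγ)/γ = 1.7969/2.05642 = 0.874.

0.874c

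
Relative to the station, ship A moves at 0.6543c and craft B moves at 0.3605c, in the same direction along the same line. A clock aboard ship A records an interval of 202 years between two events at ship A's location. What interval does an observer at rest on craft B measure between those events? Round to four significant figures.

The velocity of ship A relative to craft B is (0.6543 − 0.3605)c / (1 − 0.6543×0.3605) = 0.38449c; relative speed 0.38449c.
γ for this relative speed: γ = 1/√(1 − 0.147833) = 1.0833.
Ship A's interval is proper; time dilation gives Δt_B = γΔτ = 1.0833 × 202 years = 218.8 years.

218.8 years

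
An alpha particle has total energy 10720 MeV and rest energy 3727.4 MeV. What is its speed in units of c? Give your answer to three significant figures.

Total energy E = γmc² gives γ = 10720/3727.4 = 2.876.
Hence β = √(1 − 1/γ²) = √(1 − 0.120899) = √0.879101 = 0.938.

0.938c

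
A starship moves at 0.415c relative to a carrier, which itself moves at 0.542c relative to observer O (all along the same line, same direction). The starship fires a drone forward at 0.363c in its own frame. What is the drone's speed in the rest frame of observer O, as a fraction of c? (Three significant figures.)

Compose velocities in two stages. Stage 1 (into S'): u₁ = (0.363+0.415)/(1+0.363×0.415) = 0.67614.
Stage 2 (into S): u = (0.67614+0.542)/(1+0.67614×0.542) = 0.89145, so the speed is 0.891c.

0.891c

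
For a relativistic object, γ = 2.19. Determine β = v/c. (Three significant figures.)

β = √(1 − 1/γ²) = √(1 − 1/4.7961) = √0.791497 = 0.890.

0.890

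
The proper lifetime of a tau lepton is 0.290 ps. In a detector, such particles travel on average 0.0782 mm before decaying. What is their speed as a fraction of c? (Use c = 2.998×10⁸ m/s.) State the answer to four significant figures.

d = βγcτ ⇒ βγ = d/(cτ) = 7.820×10^-5 m / (8.6942×10^-5 m) = 0.89945.
β = (βγ)/√(1+(βγ)²) = 0.89945/√1.80901 = 0.6687.

0.6687c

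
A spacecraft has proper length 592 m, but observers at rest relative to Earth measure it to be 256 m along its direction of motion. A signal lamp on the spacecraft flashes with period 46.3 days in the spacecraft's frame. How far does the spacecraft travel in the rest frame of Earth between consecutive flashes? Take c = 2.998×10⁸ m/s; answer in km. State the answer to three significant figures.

2.50×10^12 km

Length contraction gives γ = L₀/L = 592/256 = 2.3125.
β = √(1 − 1/γ²) = 0.90167. Lab-frame period = γτ = 2.3125×46.3 days = 107.07 days. Distance = βc × γτ = 0.90167 × 2.998×10⁸ m/s × 9250848 s = 2.5007×10^15 m = 2.50×10^12 km.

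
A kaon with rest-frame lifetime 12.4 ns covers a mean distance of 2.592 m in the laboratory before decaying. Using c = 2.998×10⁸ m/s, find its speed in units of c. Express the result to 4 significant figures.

0.5719c

Let x = d/(cτ) = 2.592 m / (2.998×10⁸ m/s × 1.240×10^-8 s) = 0.69724. Since d = βγcτ, x = βγ = β/√(1−β²).
Solving: β² = x²/(1+x²) = 0.486144/1.486144 = 0.327118, so β = 0.5719.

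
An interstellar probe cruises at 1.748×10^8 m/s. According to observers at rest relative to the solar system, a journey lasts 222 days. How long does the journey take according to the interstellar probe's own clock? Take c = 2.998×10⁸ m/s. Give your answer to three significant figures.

180 days

β = v/c = (1.748×10^8 m/s)/(2.998×10⁸ m/s) = 0.583055.
Lorentz factor: γ = (1 − 0.3399531)^(−1/2) = 1.2309.
The interstellar probe's clock runs slow as seen from the solar system, so Δτ = Δt/γ = 222/1.2309 = 180 days.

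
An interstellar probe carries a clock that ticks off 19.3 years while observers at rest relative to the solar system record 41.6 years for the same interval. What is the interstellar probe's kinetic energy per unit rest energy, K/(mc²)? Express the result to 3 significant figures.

1.16

γ = Δt/Δτ = 41.6/19.3 = 2.15544.
Since K = (γ−1)mc², K/(mc²) = 2.15544 − 1 = 1.16.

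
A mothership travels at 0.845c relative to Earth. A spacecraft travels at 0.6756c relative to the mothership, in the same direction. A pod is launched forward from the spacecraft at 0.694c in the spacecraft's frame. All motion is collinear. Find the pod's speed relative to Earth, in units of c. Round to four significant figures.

0.9941c

Compose velocities in two stages. Stage 1 (into S'): u₁ = (0.694+0.6756)/(1+0.694×0.6756) = 0.93242.
Stage 2 (into S): u = (0.93242+0.845)/(1+0.93242×0.845) = 0.99414, so the speed is 0.9941c.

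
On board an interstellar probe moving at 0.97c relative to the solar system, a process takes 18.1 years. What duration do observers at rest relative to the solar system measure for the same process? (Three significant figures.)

74.5 years

With β = 0.97, γ = 1/√(1 − 0.97²) = 1/√0.0591 = 4.1135.
The onboard clock measures proper time, so the interval in the rest frame of the solar system is dilated: Δt = γ·Δτ = 4.1135 × 18.1 years = 74.5 years.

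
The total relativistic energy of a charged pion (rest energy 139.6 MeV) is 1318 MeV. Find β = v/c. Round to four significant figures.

0.9944

γ = E/(mc²) = 1318/139.6 = 9.4413.
β = √(1 − 1/γ²) = √(1 − 0.0112185) = √0.9887815 = 0.9944.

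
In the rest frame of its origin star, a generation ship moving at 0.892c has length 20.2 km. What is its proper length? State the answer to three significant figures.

γ = 1/√(1 − β²) = 1/√(1 − 0.795664) = 1/√0.204336 = 1/0.452035 = 2.2122.
Proper length: L₀ = γ·L = 2.2122 × 20.2 = 44.7 km.

44.7 km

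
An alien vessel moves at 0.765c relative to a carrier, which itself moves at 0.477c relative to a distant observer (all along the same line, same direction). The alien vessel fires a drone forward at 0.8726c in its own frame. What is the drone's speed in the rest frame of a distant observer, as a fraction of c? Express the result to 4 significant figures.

0.9936c

First combine the drone and alien vessel (S''→S'): u₁ = (0.8726 + 0.765)/(1 + 0.8726×0.765) = 1.6376/1.667539 = 0.98205.
Then combine with the carrier (S'→S): u = (0.98205 + 0.477)/(1 + 0.98205×0.477) = 1.45905/1.46843785 = 0.99361.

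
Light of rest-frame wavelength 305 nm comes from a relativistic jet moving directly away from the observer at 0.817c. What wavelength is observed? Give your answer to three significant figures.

Relativistic Doppler for wavelength: λ_obs = λ_src · √((1+β)/(1−β)).
With β = 0.817: factor = √(1.817/0.183) = 3.151.
λ_obs = 305 × 3.151 = 961 nm.

961 nm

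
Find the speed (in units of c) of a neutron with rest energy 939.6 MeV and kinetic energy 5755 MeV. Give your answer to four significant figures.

0.9901c

K = (γ−1)mc², so γ = 1 + 5755/939.6 = 7.1249.
Then v/c = √(1 − γ⁻²) = √(1 − 0.0196989) = √0.9803011 = 0.9901.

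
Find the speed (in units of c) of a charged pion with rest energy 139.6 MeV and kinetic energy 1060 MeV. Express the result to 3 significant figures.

0.993c

γ = 1 + K/(mc²) = 1 + 1060/139.6 = 8.5931.
β = √(1 − 1/γ²) = √(1 − 0.0135425) = √0.9864575 = 0.993.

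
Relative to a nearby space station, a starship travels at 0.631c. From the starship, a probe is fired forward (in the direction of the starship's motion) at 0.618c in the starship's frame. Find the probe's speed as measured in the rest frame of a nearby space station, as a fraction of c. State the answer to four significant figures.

0.8986c

In units of c, u = (u' + v)/(1 + u'v) with u' = 0.618 and v = 0.631.
Numerator: 0.618 + 0.631 = 1.249. Denominator: 1 + (0.618)(0.631) = 1.389958.
u = 1.249/1.389958 = 0.89859, so the speed is 0.8986c.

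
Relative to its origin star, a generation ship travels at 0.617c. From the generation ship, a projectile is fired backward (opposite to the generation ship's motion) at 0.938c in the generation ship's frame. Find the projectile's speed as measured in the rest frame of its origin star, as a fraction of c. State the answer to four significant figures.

In units of c, u = (u' + v)/(1 + u'v) with u' = −0.938 and v = 0.617.
Numerator: −0.938 + 0.617 = −0.321. Denominator: 1 + (−0.938)(0.617) = 0.421254.
u = −0.321/0.421254 = −0.76201, so the speed is 0.7620c.

0.7620c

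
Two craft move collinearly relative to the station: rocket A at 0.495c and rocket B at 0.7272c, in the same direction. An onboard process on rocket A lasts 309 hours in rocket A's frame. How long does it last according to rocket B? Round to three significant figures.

Transform rocket A's velocity into rocket B's frame: (0.495 − 0.7272)/(1 − 0.495·0.7272) = −0.2322/0.640036, so the relative speed is 0.36279c.
γ for this relative speed: γ = 1/√(1 − 0.131617) = 1.0731.
Rocket A's interval is proper; time dilation gives Δt_B = γΔτ = 1.0731 × 309 hours = 332 hours.

332 hours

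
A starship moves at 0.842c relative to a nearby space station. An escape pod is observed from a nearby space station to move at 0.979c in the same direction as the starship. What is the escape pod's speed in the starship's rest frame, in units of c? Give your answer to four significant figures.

0.7798c

Transform to the starship's frame: u' = (u − v)/(1 − uv/c²).
u' = (0.979 − 0.842)/(1 − 0.979×0.842) = 0.137/0.175682 = 0.77982.
Speed in the starship's frame: 0.7798c (in the same direction).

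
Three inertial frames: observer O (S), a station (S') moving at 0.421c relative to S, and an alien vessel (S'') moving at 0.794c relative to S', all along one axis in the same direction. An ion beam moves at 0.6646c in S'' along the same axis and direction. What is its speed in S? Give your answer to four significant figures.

0.9813c

Compose velocities in two stages. Stage 1 (into S'): u₁ = (0.6646+0.794)/(1+0.6646×0.794) = 0.95477.
Stage 2 (into S): u = (0.95477+0.421)/(1+0.95477×0.421) = 0.98132, so the speed is 0.9813c.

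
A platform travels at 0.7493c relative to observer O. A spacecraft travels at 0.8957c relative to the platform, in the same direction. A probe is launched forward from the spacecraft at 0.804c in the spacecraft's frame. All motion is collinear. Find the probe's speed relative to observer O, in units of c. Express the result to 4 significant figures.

Compose velocities in two stages. Stage 1 (into S'): u₁ = (0.804+0.8957)/(1+0.804×0.8957) = 0.98812.
Stage 2 (into S): u = (0.98812+0.7493)/(1+0.98812×0.7493) = 0.99829, so the speed is 0.9983c.

0.9983c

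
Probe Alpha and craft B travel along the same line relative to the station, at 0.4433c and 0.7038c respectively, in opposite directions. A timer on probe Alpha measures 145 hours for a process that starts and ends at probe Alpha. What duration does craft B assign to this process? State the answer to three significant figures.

Speed of probe Alpha in craft B's frame: u = (v_A + v_B)/(1 + v_A v_B/c²) = (0.4433 + 0.7038)/(1 + 0.4433×0.7038) = 1.1471/1.31199454 = 0.87432; |u| = 0.87432c.
At |u| = 0.87432c, γ = (1 − 0.764435)^(−1/2) = 2.0604.
Probe Alpha's interval is proper; time dilation gives Δt_B = γΔτ = 2.0604 × 145 hours = 299 hours.

299 hours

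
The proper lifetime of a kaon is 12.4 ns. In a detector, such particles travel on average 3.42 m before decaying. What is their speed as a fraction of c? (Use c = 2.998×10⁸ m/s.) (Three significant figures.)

0.677c

d = βγcτ ⇒ βγ = d/(cτ) = 3.420 m / (3.71752 m) = 0.91997.
β = (βγ)/√(1+(βγ)²) = 0.91997/√1.846345 = 0.677.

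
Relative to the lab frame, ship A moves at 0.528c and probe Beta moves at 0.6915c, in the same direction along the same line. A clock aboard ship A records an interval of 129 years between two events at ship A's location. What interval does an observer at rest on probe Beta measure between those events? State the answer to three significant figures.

Speed of ship A in probe Beta's frame: u = (v_A − v_B)/(1 − v_A v_B/c²) = (0.528 − 0.6915)/(1 − 0.528×0.6915) = −0.1635/0.634888 = −0.25753; |u| = 0.25753c.
At |u| = 0.25753c, γ = (1 − 0.0663217)^(−1/2) = 1.0349.
The clock on ship A records proper time, so probe Beta measures Δt = γΔτ = 1.0349 × 129 = 134 years.

134 years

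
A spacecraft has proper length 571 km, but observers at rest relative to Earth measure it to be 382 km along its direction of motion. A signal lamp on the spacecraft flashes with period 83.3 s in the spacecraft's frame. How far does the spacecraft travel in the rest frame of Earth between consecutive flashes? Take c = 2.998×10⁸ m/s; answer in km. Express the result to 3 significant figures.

2.77×10^7 km

Length contraction gives γ = L₀/L = 571/382 = 1.49476.
β = √(1 − 1/γ²) = 0.74326. Lab-frame period = γτ = 1.49476×83.3 s = 124.51 s. Distance = βc × γτ = 0.74326 × 2.998×10⁸ m/s × 124.51 s = 2.7744×10^10 m = 2.77×10^7 km.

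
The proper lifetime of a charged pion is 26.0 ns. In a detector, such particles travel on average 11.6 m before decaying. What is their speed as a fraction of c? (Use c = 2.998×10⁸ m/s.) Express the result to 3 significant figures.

0.830c

Let x = d/(cτ) = 11.60 m / (2.998×10⁸ m/s × 2.600×10^-8 s) = 1.4882. Since d = βγcτ, x = βγ = β/√(1−β²).
Solving: β² = x²/(1+x²) = 2.21474/3.21474 = 0.688933, so β = 0.830.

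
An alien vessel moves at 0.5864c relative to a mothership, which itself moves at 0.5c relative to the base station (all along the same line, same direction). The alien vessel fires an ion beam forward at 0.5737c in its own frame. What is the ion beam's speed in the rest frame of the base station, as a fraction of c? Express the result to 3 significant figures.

0.954c

First combine the ion beam and alien vessel (S''→S'): u₁ = (0.5737 + 0.5864)/(1 + 0.5737×0.5864) = 1.1601/1.33641768 = 0.86807.
Then combine with the mothership (S'→S): u = (0.86807 + 0.5)/(1 + 0.86807×0.5) = 1.36807/1.434035 = 0.954.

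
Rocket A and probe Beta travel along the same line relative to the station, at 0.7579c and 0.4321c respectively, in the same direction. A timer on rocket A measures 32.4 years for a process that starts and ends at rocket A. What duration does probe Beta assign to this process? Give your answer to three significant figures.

Transform rocket A's velocity into probe Beta's frame: (0.7579 − 0.4321)/(1 − 0.7579·0.4321) = 0.3258/0.67251141, so the relative speed is 0.48445c.
γ for this relative speed: γ = 1/√(1 − 0.234692) = 1.1431.
The clock on rocket A records proper time, so probe Beta measures Δt = γΔτ = 1.1431 × 32.4 = 37.0 years.

37.0 years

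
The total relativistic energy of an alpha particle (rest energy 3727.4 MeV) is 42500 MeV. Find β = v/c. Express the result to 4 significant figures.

γ = E/(mc²) = 42500/3727.4 = 11.402.
β = √(1 − 1/γ²) = √(1 − 0.00769198) = √0.99230802 = 0.9961.

0.9961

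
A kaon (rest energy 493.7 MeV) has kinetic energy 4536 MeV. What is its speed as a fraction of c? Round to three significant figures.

0.995c

γ = 1 + K/(mc²) = 1 + 4536/493.7 = 10.188.
β = √(1 − 1/γ²) = √(1 − 0.00963434) = √0.99036566 = 0.995.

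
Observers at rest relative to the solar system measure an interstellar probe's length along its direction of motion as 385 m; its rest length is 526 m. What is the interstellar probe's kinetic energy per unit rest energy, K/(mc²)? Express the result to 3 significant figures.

0.366

From L = L₀/γ: γ = 526/385 = 1.36623.
K/(mc²) = γ − 1 = 1.36623 − 1 = 0.366.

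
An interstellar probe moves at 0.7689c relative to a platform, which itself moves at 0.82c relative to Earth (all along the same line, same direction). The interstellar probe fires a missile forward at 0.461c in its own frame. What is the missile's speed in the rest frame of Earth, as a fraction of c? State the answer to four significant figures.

0.9905c

First combine the missile and interstellar probe (S''→S'): u₁ = (0.461 + 0.7689)/(1 + 0.461×0.7689) = 1.2299/1.3544629 = 0.90804.
Then combine with the platform (S'→S): u = (0.90804 + 0.82)/(1 + 0.90804×0.82) = 1.72804/1.7445928 = 0.99051.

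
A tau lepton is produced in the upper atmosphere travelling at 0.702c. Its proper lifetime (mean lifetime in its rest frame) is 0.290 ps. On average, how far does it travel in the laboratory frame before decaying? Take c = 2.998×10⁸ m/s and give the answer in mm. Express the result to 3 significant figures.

0.0857 mm

With β = 0.702, γ = 1/√(1 − 0.702²) = 1/√0.507196 = 1.4041.
Lab-frame lifetime: Δt = γτ = 1.4041 × 0.290 ps = 0.40719 ps.
Distance: d = vΔt = 0.702 × 2.998×10⁸ m/s × 4.0719×10^-13 s = 8.57×10^-5 m = 0.0857 mm.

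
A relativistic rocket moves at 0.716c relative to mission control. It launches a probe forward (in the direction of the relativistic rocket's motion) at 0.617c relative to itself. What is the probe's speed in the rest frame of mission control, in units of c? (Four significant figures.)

0.9246c

In units of c, u = (u' + v)/(1 + u'v) with u' = 0.617 and v = 0.716.
Numerator: 0.617 + 0.716 = 1.333. Denominator: 1 + (0.617)(0.716) = 1.441772.
u = 1.333/1.441772 = 0.92456, so the speed is 0.9246c.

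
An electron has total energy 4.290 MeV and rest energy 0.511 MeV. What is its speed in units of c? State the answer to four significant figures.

0.9929c

Total energy E = γmc² gives γ = 4.290/0.511 = 8.3953.
Hence β = √(1 − 1/γ²) = √(1 − 0.0141882) = √0.9858118 = 0.9929.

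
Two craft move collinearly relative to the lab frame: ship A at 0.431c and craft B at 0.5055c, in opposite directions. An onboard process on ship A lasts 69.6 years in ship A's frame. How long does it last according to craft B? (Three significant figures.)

109 years

Transform ship A's velocity into craft B's frame: (0.431 + 0.5055)/(1 + 0.431·0.5055) = 0.9365/1.2178705, so the relative speed is 0.76897c.
At |u| = 0.76897c, γ = (1 − 0.591315)^(−1/2) = 1.5642.
The clock on ship A records proper time, so craft B measures Δt = γΔτ = 1.5642 × 69.6 = 109 years.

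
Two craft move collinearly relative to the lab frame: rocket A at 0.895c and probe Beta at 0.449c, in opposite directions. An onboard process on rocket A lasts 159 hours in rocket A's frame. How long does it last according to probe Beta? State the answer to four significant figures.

559.2 hours

Speed of rocket A in probe Beta's frame: u = (v_A + v_B)/(1 + v_A v_B/c²) = (0.895 + 0.449)/(1 + 0.895×0.449) = 1.344/1.401855 = 0.95873; |u| = 0.95873c.
γ for this relative speed: γ = 1/√(1 − 0.919163) = 3.5172.
The clock on rocket A records proper time, so probe Beta measures Δt = γΔτ = 3.5172 × 159 = 559.2 hours.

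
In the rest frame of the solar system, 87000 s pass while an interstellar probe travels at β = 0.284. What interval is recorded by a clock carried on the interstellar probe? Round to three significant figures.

83400 s

With β = 0.284, γ = 1/√(1 − 0.284²) = 1/√0.919344 = 1.0429.
The interstellar probe's clock runs slow as seen from the solar system, so Δτ = Δt/γ = 87000/1.0429 = 83400 s.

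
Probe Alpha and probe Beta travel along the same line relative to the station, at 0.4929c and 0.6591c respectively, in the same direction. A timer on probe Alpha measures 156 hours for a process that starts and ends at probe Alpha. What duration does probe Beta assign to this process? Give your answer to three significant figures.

The velocity of probe Alpha relative to probe Beta is (0.4929 − 0.6591)c / (1 − 0.4929×0.6591) = −0.24617c; relative speed 0.24617c.
γ for this relative speed: γ = 1/√(1 − 0.0605997) = 1.0318.
Probe Alpha's interval is proper; time dilation gives Δt_B = γΔτ = 1.0318 × 156 hours = 161 hours.

161 hours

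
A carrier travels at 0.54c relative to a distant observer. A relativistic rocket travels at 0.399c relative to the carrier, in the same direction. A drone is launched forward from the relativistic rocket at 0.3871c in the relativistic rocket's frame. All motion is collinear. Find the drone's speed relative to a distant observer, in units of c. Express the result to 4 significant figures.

Compose velocities in two stages. Stage 1 (into S'): u₁ = (0.3871+0.399)/(1+0.3871×0.399) = 0.68093.
Stage 2 (into S): u = (0.68093+0.54)/(1+0.68093×0.54) = 0.89269, so the speed is 0.8927c.

0.8927c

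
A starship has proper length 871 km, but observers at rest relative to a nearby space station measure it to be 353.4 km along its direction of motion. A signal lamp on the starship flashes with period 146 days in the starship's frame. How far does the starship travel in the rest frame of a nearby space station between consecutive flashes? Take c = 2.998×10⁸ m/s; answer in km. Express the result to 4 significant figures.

γ = L₀/L = 871/353.4 = 2.46463.
β = √(1 − 1/γ²) = 0.91399. Lab-frame period = γτ = 2.46463×146 days = 359.84 days. Distance = βc × γτ = 0.91399 × 2.998×10⁸ m/s × 31090176 s = 8.5191×10^15 m = 8.519×10^12 km.

8.519×10^12 km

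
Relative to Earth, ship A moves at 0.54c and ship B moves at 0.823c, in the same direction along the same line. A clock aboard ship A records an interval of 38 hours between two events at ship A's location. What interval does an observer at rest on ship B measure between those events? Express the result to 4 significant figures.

44.16 hours

Transform ship A's velocity into ship B's frame: (0.54 − 0.823)/(1 − 0.54·0.823) = −0.283/0.55558, so the relative speed is 0.50938c.
γ for this relative speed: γ = 1/√(1 − 0.259468) = 1.1621.
Ship A's interval is proper; time dilation gives Δt_B = γΔτ = 1.1621 × 38 hours = 44.16 hours.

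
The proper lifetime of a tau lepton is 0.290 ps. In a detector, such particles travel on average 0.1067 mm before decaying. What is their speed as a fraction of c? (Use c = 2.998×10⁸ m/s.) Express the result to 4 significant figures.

d = βγcτ ⇒ βγ = d/(cτ) = 1.067×10^-4 m / (8.6942×10^-5 m) = 1.2273.
β = (βγ)/√(1+(βγ)²) = 1.2273/√2.50627 = 0.7752.

0.7752c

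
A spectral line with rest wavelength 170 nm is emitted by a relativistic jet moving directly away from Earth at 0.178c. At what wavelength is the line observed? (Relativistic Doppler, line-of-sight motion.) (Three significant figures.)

204 nm

Relativistic Doppler for wavelength: λ_obs = λ_src · √((1+β)/(1−β)).
With β = 0.178: factor = √(1.178/0.822) = 1.1971.
λ_obs = 170 × 1.1971 = 204 nm.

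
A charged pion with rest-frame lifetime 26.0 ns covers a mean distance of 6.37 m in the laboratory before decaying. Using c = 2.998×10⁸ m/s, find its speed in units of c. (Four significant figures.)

0.6328c

Let x = d/(cτ) = 6.370 m / (2.998×10⁸ m/s × 2.600×10^-8 s) = 0.81721. Since d = βγcτ, x = βγ = β/√(1−β²).
Solving: β² = x²/(1+x²) = 0.667832/1.667832 = 0.400419, so β = 0.6328.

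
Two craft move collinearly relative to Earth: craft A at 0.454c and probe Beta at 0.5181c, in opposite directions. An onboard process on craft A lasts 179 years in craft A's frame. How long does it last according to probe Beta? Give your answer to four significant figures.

The velocity of craft A relative to probe Beta is (0.454 + 0.5181)c / (1 + 0.454×0.5181) = 0.78699c; relative speed 0.78699c.
γ for this relative speed: γ = 1/√(1 − 0.619353) = 1.6208.
The clock on craft A records proper time, so probe Beta measures Δt = γΔτ = 1.6208 × 179 = 290.1 years.

290.1 years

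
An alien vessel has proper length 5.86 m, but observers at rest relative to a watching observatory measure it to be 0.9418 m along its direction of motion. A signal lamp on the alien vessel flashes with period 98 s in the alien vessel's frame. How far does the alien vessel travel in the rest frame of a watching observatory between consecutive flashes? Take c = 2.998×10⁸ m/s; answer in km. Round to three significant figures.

1.80×10^8 km

Length contraction gives γ = L₀/L = 5.86/0.9418 = 6.22213.
β = √(1 − 1/γ²) = 0.987. Lab-frame period = γτ = 6.22213×98 s = 609.77 s. Distance = βc × γτ = 0.987 × 2.998×10⁸ m/s × 609.77 s = 1.8043×10^11 m = 1.80×10^8 km.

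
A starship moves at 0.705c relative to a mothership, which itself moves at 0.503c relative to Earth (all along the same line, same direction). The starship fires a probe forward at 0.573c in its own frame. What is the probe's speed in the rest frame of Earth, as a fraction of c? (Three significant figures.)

Apply u = (u'+v)/(1+u'v) twice. Probe in the mothership frame: (0.573+0.705)/(1+0.573·0.705) = 1.278/1.403965 = 0.91028c.
That velocity, transformed to the rest frame of Earth: (0.91028+0.503)/(1+0.91028·0.503) = 1.41328/1.45787084 = 0.96941c.

0.969c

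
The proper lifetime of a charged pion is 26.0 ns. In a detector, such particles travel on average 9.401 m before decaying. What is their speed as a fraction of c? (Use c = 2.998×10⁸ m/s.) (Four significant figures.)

0.7698c

Let x = d/(cτ) = 9.401 m / (2.998×10⁸ m/s × 2.600×10^-8 s) = 1.2061. Since d = βγcτ, x = βγ = β/√(1−β²).
Solving: β² = x²/(1+x²) = 1.45468/2.45468 = 0.592615, so β = 0.7698.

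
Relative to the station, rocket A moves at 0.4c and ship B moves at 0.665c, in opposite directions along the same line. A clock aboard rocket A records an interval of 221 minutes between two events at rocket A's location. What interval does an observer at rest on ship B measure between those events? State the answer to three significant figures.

The velocity of rocket A relative to ship B is (0.4 + 0.665)c / (1 + 0.4×0.665) = 0.84123c; relative speed 0.84123c.
At |u| = 0.84123c, γ = (1 − 0.707668)^(−1/2) = 1.8495.
Rocket A's interval is proper; time dilation gives Δt_B = γΔτ = 1.8495 × 221 minutes = 409 minutes.

409 minutes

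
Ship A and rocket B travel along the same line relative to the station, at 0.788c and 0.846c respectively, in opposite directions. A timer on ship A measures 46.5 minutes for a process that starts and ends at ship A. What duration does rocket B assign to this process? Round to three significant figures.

Speed of ship A in rocket B's frame: u = (v_A + v_B)/(1 + v_A v_B/c²) = (0.788 + 0.846)/(1 + 0.788×0.846) = 1.634/1.666648 = 0.98041; |u| = 0.98041c.
γ for this relative speed: γ = 1/√(1 − 0.961204) = 5.077.
Ship A's interval is proper; time dilation gives Δt_B = γΔτ = 5.077 × 46.5 minutes = 236 minutes.

236 minutes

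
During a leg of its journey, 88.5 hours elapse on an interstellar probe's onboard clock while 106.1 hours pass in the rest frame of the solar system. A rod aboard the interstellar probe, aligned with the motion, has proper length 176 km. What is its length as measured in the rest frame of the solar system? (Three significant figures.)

147 km

γ = Δt/Δτ = 106.1/88.5 = 1.19887.
L = L₀/γ = 176/1.19887 = 147 km.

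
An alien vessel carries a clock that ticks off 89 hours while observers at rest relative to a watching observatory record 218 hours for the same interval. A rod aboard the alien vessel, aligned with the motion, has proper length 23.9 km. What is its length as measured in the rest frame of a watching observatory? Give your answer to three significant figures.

The time-dilation ratio gives γ = 218/89 = 2.44944.
L = L₀/γ = 23.9/2.44944 = 9.76 km.

9.76 km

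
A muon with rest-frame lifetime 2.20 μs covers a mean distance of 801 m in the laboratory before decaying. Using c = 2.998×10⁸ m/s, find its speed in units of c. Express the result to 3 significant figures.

Lab distance = (lab lifetime)·v = γτ·βc, so βγ = d/(cτ) = 801.0/(2.998×10⁸ × 2.200×10^-6) = 1.2144.
With βγ = 1.2144: γ² = 1 + (βγ)² = 2.47477, and β = (βγ)/γ = 1.2144/1.57314 = 0.772.

0.772c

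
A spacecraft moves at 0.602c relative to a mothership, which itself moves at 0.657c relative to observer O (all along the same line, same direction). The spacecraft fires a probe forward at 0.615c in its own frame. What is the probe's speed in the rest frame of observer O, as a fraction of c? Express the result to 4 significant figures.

Apply u = (u'+v)/(1+u'v) twice. Probe in the mothership frame: (0.615+0.602)/(1+0.615·0.602) = 1.217/1.37023 = 0.88817c.
That velocity, transformed to the rest frame of observer O: (0.88817+0.657)/(1+0.88817·0.657) = 1.54517/1.58352769 = 0.97578c.

0.9758c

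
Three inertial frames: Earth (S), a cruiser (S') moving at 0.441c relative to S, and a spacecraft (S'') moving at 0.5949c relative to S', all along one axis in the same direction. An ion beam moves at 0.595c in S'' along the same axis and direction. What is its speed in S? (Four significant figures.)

0.9512c

Compose velocities in two stages. Stage 1 (into S'): u₁ = (0.595+0.5949)/(1+0.595×0.5949) = 0.87883.
Stage 2 (into S): u = (0.87883+0.441)/(1+0.87883×0.441) = 0.95118, so the speed is 0.9512c.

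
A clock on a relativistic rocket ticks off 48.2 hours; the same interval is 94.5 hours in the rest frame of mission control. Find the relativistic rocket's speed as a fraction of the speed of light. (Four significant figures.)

0.8601c

γ = Δt/Δτ = 94.5/48.2 = 1.9606.
β = √(1 − 1/γ²) = √(1 − 0.260149) = √0.739851 = 0.8601.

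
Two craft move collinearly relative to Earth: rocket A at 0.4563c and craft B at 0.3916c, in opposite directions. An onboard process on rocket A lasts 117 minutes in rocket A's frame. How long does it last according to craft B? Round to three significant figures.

Transform rocket A's velocity into craft B's frame: (0.4563 + 0.3916)/(1 + 0.4563·0.3916) = 0.8479/1.17868708, so the relative speed is 0.71936c.
γ for this relative speed: γ = 1/√(1 − 0.517479) = 1.4396.
The clock on rocket A records proper time, so craft B measures Δt = γΔτ = 1.4396 × 117 = 168 minutes.

168 minutes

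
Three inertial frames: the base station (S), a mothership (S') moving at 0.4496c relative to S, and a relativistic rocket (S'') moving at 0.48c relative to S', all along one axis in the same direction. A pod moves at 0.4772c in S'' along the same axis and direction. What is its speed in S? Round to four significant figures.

Apply u = (u'+v)/(1+u'v) twice. Pod in the mothership frame: (0.4772+0.48)/(1+0.4772·0.48) = 0.9572/1.229056 = 0.77881c.
That velocity, transformed to the rest frame of the base station: (0.77881+0.4496)/(1+0.77881·0.4496) = 1.22841/1.350152976 = 0.90983c.

0.9098c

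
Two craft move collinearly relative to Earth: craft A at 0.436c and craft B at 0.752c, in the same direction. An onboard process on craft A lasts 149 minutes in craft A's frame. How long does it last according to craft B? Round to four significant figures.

168.8 minutes

Speed of craft A in craft B's frame: u = (v_A − v_B)/(1 − v_A v_B/c²) = (0.436 − 0.752)/(1 − 0.436×0.752) = −0.316/0.672128 = −0.47015; |u| = 0.47015c.
γ for this relative speed: γ = 1/√(1 − 0.221041) = 1.133.
Craft A's interval is proper; time dilation gives Δt_B = γΔτ = 1.133 × 149 minutes = 168.8 minutes.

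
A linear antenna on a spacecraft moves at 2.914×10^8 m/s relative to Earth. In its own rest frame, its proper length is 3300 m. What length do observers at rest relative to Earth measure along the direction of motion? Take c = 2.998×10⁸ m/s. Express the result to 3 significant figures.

β = v/c = (2.914×10^8 m/s)/(2.998×10⁸ m/s) = 0.971981.
γ = 1/√(1 − β²) = 1/√(1 − 0.9447471) = 1/√0.05525294 = 4.2542.
Length contraction: L = L₀/γ = 3300/4.2542 = 776 m.

776 m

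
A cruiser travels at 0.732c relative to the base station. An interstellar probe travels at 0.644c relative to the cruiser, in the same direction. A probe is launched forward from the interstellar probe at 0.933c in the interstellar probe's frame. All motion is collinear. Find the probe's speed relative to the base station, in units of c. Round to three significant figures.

0.998c

First combine the probe and interstellar probe (S''→S'): u₁ = (0.933 + 0.644)/(1 + 0.933×0.644) = 1.577/1.600852 = 0.9851.
Then combine with the cruiser (S'→S): u = (0.9851 + 0.732)/(1 + 0.9851×0.732) = 1.7171/1.7210932 = 0.99768.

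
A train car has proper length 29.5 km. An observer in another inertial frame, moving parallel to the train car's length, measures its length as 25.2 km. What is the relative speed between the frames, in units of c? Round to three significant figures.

0.520c

Length contraction gives γ = L₀/L = 29.5/25.2 = 1.1706.
β = √(1 − 1/γ²) = √0.270235 = 0.520.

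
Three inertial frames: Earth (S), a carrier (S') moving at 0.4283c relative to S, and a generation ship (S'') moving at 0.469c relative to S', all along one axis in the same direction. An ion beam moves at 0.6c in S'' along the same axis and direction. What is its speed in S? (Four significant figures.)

0.9302c

Apply u = (u'+v)/(1+u'v) twice. Ion beam in the carrier frame: (0.6+0.469)/(1+0.6·0.469) = 1.069/1.2814 = 0.83424c.
That velocity, transformed to the rest frame of Earth: (0.83424+0.4283)/(1+0.83424·0.4283) = 1.26254/1.357304992 = 0.93018c.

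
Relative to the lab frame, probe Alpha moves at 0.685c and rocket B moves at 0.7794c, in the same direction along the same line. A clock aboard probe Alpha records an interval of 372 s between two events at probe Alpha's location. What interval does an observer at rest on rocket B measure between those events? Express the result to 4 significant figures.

379.9 s

The velocity of probe Alpha relative to rocket B is (0.685 − 0.7794)c / (1 − 0.685×0.7794) = −0.20253c; relative speed 0.20253c.
γ for this relative speed: γ = 1/√(1 − 0.0410184) = 1.0212.
The clock on probe Alpha records proper time, so rocket B measures Δt = γΔτ = 1.0212 × 372 = 379.9 s.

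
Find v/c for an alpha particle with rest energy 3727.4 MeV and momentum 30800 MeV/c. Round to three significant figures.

βγ = pc/(mc²) = 30800/3727.4 = 8.2631.
Since γ² = 1 + (βγ)² = 69.2788, γ = √69.2788 = 8.32339, and β = (βγ)/γ = 8.2631/8.32339 = 0.993.

0.993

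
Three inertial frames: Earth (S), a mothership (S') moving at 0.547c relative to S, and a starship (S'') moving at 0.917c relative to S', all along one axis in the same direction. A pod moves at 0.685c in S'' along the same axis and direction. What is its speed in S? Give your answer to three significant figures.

0.995c

Compose velocities in two stages. Stage 1 (into S'): u₁ = (0.685+0.917)/(1+0.685×0.917) = 0.98394.
Stage 2 (into S): u = (0.98394+0.547)/(1+0.98394×0.547) = 0.99527, so the speed is 0.995c.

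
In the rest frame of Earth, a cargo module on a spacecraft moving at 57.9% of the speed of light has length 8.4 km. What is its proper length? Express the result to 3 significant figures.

10.3 km

γ = 1/√(1 − β²) = 1/√(1 − 0.335241) = 1/√0.664759 = 1/0.815328 = 1.2265.
Proper length: L₀ = γ·L = 1.2265 × 8.4 = 10.3 km.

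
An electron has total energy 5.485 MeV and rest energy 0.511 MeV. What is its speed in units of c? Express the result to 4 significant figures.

γ = E/(mc²) = 5.485/0.511 = 10.734.
β = √(1 − 1/γ²) = √(1 − 0.00867914) = √0.99132086 = 0.9957.

0.9957c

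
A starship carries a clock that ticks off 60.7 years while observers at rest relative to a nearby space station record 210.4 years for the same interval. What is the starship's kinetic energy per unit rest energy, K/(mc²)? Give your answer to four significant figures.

2.466

From Δt = γΔτ: γ = 210.4/60.7 = 3.46623.
Since K = (γ−1)mc², K/(mc²) = 3.46623 − 1 = 2.466.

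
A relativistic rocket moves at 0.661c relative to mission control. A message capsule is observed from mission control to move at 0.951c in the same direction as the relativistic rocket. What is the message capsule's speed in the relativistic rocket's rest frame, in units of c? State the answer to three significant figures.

Transform to the relativistic rocket's frame: u' = (u − v)/(1 − uv/c²).
u' = (0.951 − 0.661)/(1 − 0.951×0.661) = 0.29/0.371389 = 0.78085.
Speed in the relativistic rocket's frame: 0.781c (in the same direction).

0.781c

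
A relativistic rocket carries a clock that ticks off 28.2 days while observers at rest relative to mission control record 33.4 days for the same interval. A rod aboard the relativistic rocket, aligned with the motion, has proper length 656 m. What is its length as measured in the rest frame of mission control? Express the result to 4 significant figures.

The time-dilation ratio gives γ = 33.4/28.2 = 1.1844.
The rod contracts by the same γ: 656 m / 1.1844 = 553.9 m.

553.9 m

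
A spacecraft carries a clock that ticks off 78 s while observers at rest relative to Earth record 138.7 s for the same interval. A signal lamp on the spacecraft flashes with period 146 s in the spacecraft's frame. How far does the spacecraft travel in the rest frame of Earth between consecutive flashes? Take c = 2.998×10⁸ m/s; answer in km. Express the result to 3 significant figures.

γ = Δt/Δτ = 138.7/78 = 1.77821.
β = √(1 − 1/γ²) = 0.82689. Lab-frame period = γτ = 1.77821×146 s = 259.62 s. Distance = βc × γτ = 0.82689 × 2.998×10⁸ m/s × 259.62 s = 6.4360×10^10 m = 6.44×10^7 km.

6.44×10^7 km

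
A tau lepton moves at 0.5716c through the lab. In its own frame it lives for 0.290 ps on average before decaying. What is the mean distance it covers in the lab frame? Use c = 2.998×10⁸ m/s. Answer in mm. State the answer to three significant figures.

0.0606 mm

β² = 0.32672656, so γ = 1/√0.67327344 = 1.2187.
Lab-frame lifetime: Δt = γτ = 1.2187 × 0.290 ps = 0.35342 ps.
Distance: d = vΔt = 0.5716 × 2.998×10⁸ m/s × 3.5342×10^-13 s = 6.06×10^-5 m = 0.0606 mm.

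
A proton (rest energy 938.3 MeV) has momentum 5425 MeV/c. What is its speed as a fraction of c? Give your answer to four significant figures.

pc/(mc²) = 5425/938.3 = 5.7817 = βγ = β/√(1−β²).
So β² = x²/(1 + x²) with x = 5.7817: x² = 33.4281, β² = 33.4281/34.4281 = 0.970954, β = 0.9854.

0.9854c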